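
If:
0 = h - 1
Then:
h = 1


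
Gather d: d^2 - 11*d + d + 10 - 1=d^2 - 10*d + 9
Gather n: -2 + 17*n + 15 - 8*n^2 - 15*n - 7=-8*n^2 + 2*n + 6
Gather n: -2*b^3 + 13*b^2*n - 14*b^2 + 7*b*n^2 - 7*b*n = -2*b^3 - 14*b^2 + 7*b*n^2 + n*(13*b^2 - 7*b)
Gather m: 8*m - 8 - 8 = 8*m - 16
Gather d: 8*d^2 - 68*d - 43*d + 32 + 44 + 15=8*d^2 - 111*d + 91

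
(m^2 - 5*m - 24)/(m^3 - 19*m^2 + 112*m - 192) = (m + 3)/(m^2 - 11*m + 24)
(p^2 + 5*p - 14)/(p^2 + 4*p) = (p^2 + 5*p - 14)/(p*(p + 4))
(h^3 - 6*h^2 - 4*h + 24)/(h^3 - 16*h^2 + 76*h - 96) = (h + 2)/(h - 8)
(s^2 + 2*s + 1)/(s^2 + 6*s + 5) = (s + 1)/(s + 5)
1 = 1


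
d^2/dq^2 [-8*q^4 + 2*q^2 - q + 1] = 4 - 96*q^2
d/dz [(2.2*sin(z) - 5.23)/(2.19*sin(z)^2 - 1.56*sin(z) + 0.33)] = (-4.818*sin(z)^2 + 22.9074*sin(z) - 7.4328)*cos(z)/(4.7961*sin(z)^4 - 6.8328*sin(z)^3 + 3.879*sin(z)^2 - 1.0296*sin(z) + 0.1089)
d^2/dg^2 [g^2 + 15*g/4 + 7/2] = 2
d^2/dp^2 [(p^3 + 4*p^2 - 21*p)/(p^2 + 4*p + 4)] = 50*(4 - p)/(p^4 + 8*p^3 + 24*p^2 + 32*p + 16)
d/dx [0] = 0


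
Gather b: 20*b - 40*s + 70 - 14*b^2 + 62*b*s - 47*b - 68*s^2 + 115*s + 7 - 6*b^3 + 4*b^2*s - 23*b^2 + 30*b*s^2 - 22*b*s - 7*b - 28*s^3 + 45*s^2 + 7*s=-6*b^3 + b^2*(4*s - 37) + b*(30*s^2 + 40*s - 34) - 28*s^3 - 23*s^2 + 82*s + 77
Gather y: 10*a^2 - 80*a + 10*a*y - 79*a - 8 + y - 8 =10*a^2 - 159*a + y*(10*a + 1) - 16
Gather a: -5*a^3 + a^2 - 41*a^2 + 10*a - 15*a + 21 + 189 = -5*a^3 - 40*a^2 - 5*a + 210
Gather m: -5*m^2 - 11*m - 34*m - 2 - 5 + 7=-5*m^2 - 45*m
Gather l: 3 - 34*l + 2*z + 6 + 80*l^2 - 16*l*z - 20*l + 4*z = 80*l^2 + l*(-16*z - 54) + 6*z + 9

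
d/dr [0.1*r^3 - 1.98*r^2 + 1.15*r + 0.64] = 0.3*r^2 - 3.96*r + 1.15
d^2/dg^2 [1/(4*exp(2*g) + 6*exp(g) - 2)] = ((4*exp(g) + 3)^2*exp(g) - (8*exp(g) + 3)*(2*exp(2*g) + 3*exp(g) - 1)/2)*exp(g)/(2*exp(2*g) + 3*exp(g) - 1)^3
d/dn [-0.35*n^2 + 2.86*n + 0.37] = 2.86 - 0.7*n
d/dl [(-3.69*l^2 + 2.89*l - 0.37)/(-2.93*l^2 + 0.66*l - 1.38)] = (6.0323*l^2 + 8.0162*l - 3.744)/(8.5849*l^4 - 3.8676*l^3 + 8.5224*l^2 - 1.8216*l + 1.9044)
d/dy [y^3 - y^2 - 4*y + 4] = 3*y^2 - 2*y - 4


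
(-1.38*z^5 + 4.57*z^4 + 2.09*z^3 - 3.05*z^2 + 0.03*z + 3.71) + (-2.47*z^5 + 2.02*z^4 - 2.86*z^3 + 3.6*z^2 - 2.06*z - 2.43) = -3.85*z^5 + 6.59*z^4 - 0.77*z^3 + 0.55*z^2 - 2.03*z + 1.28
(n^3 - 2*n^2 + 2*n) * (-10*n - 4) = -10*n^4 + 16*n^3 - 12*n^2 - 8*n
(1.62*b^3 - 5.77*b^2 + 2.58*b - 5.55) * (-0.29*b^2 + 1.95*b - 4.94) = -0.4698*b^5 + 4.8323*b^4 - 20.0025*b^3 + 35.1443*b^2 - 23.5677*b + 27.417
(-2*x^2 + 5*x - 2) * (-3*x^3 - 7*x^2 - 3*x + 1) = 6*x^5 - x^4 - 23*x^3 - 3*x^2 + 11*x - 2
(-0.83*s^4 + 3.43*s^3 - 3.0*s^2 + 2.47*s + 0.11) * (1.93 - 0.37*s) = 0.3071*s^5 - 2.871*s^4 + 7.7299*s^3 - 6.7039*s^2 + 4.7264*s + 0.2123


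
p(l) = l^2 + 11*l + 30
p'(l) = 2*l + 11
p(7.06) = 157.50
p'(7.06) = 25.12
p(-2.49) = 8.81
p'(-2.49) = 6.02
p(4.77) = 105.22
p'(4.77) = 20.54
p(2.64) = 66.01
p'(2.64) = 16.28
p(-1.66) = 14.50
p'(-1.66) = 7.68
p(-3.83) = 2.54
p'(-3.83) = 3.34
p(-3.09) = 5.56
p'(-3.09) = 4.82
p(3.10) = 73.71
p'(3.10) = 17.20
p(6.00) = 132.00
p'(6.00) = 23.00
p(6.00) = 132.00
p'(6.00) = 23.00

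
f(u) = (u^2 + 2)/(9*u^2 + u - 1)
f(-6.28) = 0.12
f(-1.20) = 0.32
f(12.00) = 0.11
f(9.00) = 0.11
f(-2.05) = 0.18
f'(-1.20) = 0.39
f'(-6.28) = 0.00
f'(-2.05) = 0.07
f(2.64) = 0.14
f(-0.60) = 1.44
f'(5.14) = -0.00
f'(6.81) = -0.00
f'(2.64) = -0.02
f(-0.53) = 2.29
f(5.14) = 0.12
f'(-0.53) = 18.49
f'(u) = 2*u/(9*u^2 + u - 1) + (-18*u - 1)*(u^2 + 2)/(9*u^2 + u - 1)^2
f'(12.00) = 0.00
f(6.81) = 0.11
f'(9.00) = 0.00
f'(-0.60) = 7.87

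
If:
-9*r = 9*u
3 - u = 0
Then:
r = -3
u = 3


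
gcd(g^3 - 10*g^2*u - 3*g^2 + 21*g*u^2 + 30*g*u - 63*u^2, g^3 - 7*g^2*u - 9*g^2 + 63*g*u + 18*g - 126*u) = -g^2 + 7*g*u + 3*g - 21*u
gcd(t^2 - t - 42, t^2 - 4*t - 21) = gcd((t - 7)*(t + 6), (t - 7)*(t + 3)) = t - 7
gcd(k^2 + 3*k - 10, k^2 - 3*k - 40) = k + 5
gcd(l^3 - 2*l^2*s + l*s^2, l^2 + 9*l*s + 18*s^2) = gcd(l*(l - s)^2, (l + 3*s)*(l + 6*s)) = 1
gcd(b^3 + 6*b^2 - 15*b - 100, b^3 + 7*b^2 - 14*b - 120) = b^2 + b - 20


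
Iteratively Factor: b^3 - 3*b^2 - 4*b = (b + 1)*(b^2 - 4*b) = b*(b + 1)*(b - 4)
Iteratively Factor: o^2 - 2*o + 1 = (o - 1)*(o - 1)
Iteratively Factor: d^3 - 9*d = (d + 3)*(d^2 - 3*d) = d*(d + 3)*(d - 3)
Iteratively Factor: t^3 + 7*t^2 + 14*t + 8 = (t + 2)*(t^2 + 5*t + 4) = (t + 2)*(t + 4)*(t + 1)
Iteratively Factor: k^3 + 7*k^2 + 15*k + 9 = (k + 1)*(k^2 + 6*k + 9) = (k + 1)*(k + 3)*(k + 3)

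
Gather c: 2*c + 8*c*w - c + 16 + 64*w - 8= c*(8*w + 1) + 64*w + 8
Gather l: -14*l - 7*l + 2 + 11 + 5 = 18 - 21*l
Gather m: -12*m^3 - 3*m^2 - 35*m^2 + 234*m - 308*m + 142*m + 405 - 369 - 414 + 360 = -12*m^3 - 38*m^2 + 68*m - 18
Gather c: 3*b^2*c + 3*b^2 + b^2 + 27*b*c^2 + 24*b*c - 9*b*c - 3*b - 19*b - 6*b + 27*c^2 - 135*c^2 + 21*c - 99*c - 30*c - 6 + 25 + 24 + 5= 4*b^2 - 28*b + c^2*(27*b - 108) + c*(3*b^2 + 15*b - 108) + 48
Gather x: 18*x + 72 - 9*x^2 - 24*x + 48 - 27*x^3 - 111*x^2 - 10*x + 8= -27*x^3 - 120*x^2 - 16*x + 128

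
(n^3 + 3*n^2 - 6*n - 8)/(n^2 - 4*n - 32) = (n^2 - n - 2)/(n - 8)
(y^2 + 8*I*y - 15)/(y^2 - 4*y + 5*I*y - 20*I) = (y + 3*I)/(y - 4)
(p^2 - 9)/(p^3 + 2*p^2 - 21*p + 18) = (p + 3)/(p^2 + 5*p - 6)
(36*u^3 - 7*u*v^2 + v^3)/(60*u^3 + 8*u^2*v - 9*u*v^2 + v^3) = (3*u - v)/(5*u - v)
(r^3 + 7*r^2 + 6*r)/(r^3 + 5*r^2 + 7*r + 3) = r*(r + 6)/(r^2 + 4*r + 3)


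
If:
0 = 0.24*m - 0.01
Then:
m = 0.04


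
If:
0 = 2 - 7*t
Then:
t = 2/7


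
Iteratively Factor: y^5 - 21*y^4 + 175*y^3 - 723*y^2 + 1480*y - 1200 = (y - 4)*(y^4 - 17*y^3 + 107*y^2 - 295*y + 300) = (y - 4)^2*(y^3 - 13*y^2 + 55*y - 75) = (y - 5)*(y - 4)^2*(y^2 - 8*y + 15) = (y - 5)^2*(y - 4)^2*(y - 3)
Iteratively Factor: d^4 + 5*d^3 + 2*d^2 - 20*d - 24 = (d + 3)*(d^3 + 2*d^2 - 4*d - 8) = (d + 2)*(d + 3)*(d^2 - 4) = (d + 2)^2*(d + 3)*(d - 2)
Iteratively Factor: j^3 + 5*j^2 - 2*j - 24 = (j + 4)*(j^2 + j - 6) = (j + 3)*(j + 4)*(j - 2)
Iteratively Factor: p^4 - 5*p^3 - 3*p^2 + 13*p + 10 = (p - 5)*(p^3 - 3*p - 2) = (p - 5)*(p + 1)*(p^2 - p - 2) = (p - 5)*(p + 1)^2*(p - 2)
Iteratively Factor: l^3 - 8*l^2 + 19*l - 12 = (l - 4)*(l^2 - 4*l + 3) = (l - 4)*(l - 1)*(l - 3)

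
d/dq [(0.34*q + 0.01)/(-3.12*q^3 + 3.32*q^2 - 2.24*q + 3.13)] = (2.1216*q^3 - 1.0352*q^2 - 0.0664*q + 1.0866)/(9.7344*q^6 - 20.7168*q^5 + 25.0*q^4 - 34.4048*q^3 + 25.8008*q^2 - 14.0224*q + 9.7969)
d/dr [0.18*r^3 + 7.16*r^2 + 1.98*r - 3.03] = 0.54*r^2 + 14.32*r + 1.98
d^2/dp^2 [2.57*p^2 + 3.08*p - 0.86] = 5.14000000000000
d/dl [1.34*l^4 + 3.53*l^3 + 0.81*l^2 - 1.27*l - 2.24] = 5.36*l^3 + 10.59*l^2 + 1.62*l - 1.27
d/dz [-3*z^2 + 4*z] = 4 - 6*z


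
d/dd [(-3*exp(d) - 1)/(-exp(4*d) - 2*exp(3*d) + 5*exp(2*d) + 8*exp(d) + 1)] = (-9*exp(4*d) - 16*exp(3*d) + 9*exp(2*d) + 10*exp(d) + 5)*exp(d)/(exp(8*d) + 4*exp(7*d) - 6*exp(6*d) - 36*exp(5*d) - 9*exp(4*d) + 76*exp(3*d) + 74*exp(2*d) + 16*exp(d) + 1)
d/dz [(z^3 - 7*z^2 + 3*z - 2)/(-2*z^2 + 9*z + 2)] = (-2*z^4 + 18*z^3 - 51*z^2 - 36*z + 24)/(4*z^4 - 36*z^3 + 73*z^2 + 36*z + 4)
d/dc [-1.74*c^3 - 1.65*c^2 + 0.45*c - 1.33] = -5.22*c^2 - 3.3*c + 0.45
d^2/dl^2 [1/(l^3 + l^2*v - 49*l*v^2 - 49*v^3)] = 2*(-(3*l + v)*(l^3 + l^2*v - 49*l*v^2 - 49*v^3) + (3*l^2 + 2*l*v - 49*v^2)^2)/(l^3 + l^2*v - 49*l*v^2 - 49*v^3)^3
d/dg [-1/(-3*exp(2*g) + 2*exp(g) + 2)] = (2 - 6*exp(g))*exp(g)/(-3*exp(2*g) + 2*exp(g) + 2)^2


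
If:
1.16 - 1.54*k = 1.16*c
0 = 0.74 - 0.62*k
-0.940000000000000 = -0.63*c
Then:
No Solution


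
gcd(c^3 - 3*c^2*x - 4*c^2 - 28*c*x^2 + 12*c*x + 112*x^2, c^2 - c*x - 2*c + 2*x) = 1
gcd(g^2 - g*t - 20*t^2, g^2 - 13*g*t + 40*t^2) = -g + 5*t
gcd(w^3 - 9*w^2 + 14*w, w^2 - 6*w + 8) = w - 2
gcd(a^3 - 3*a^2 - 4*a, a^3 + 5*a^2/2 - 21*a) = a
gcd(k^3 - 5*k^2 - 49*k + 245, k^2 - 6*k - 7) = k - 7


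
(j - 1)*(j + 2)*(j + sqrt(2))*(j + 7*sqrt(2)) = j^4 + j^3 + 8*sqrt(2)*j^3 + 8*sqrt(2)*j^2 + 12*j^2 - 16*sqrt(2)*j + 14*j - 28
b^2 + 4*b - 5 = (b - 1)*(b + 5)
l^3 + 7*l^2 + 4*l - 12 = (l - 1)*(l + 2)*(l + 6)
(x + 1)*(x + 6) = x^2 + 7*x + 6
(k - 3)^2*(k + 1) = k^3 - 5*k^2 + 3*k + 9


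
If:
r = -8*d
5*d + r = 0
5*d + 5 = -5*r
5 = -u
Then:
No Solution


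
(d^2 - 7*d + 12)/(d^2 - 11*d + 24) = (d - 4)/(d - 8)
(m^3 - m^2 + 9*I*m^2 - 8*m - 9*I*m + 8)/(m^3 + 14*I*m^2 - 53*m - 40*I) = (m - 1)/(m + 5*I)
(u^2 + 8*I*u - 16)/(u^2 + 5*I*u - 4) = (u + 4*I)/(u + I)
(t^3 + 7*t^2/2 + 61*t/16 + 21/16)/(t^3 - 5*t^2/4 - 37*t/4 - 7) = (t + 3/4)/(t - 4)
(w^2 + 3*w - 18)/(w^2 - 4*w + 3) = (w + 6)/(w - 1)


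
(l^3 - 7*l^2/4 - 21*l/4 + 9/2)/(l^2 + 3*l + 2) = (4*l^2 - 15*l + 9)/(4*(l + 1))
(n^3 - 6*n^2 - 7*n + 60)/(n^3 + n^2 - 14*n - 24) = (n - 5)/(n + 2)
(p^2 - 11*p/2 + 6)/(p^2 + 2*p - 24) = (p - 3/2)/(p + 6)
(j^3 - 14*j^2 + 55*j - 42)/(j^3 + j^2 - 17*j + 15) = (j^2 - 13*j + 42)/(j^2 + 2*j - 15)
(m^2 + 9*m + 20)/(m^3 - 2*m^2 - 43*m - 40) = (m + 4)/(m^2 - 7*m - 8)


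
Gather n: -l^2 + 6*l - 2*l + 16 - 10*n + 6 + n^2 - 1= -l^2 + 4*l + n^2 - 10*n + 21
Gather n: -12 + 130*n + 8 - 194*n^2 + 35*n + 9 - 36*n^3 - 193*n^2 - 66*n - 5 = -36*n^3 - 387*n^2 + 99*n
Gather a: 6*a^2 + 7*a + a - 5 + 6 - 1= 6*a^2 + 8*a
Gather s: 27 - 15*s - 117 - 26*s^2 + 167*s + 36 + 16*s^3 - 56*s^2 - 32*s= 16*s^3 - 82*s^2 + 120*s - 54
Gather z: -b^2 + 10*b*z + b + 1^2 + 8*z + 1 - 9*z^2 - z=-b^2 + b - 9*z^2 + z*(10*b + 7) + 2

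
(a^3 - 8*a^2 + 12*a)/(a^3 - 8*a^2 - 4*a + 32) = a*(a - 6)/(a^2 - 6*a - 16)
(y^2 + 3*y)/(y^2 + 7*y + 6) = y*(y + 3)/(y^2 + 7*y + 6)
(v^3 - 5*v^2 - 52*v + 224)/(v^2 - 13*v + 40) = (v^2 + 3*v - 28)/(v - 5)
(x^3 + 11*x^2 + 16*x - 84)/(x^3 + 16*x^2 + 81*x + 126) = (x - 2)/(x + 3)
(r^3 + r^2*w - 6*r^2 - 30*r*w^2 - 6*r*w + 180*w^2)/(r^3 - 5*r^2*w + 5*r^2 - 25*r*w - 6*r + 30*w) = (r^2 + 6*r*w - 6*r - 36*w)/(r^2 + 5*r - 6)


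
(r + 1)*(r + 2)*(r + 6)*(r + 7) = r^4 + 16*r^3 + 83*r^2 + 152*r + 84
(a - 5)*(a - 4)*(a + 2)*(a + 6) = a^4 - a^3 - 40*a^2 + 52*a + 240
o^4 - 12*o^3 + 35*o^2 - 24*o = o*(o - 8)*(o - 3)*(o - 1)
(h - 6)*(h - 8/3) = h^2 - 26*h/3 + 16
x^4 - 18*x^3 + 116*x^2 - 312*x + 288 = (x - 6)^2*(x - 4)*(x - 2)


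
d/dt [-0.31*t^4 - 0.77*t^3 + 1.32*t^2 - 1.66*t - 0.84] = -1.24*t^3 - 2.31*t^2 + 2.64*t - 1.66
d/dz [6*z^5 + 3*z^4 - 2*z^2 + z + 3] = 30*z^4 + 12*z^3 - 4*z + 1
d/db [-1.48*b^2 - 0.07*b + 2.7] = -2.96*b - 0.07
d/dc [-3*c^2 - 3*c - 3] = -6*c - 3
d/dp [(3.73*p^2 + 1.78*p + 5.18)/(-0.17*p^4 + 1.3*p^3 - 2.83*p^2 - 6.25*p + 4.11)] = (1.2682*p^5 - 3.9412*p^4 - 1.1056*p^3 - 38.4771*p^2 + 59.9794*p + 39.6908)/(0.0289*p^8 - 0.442*p^7 + 2.6522*p^6 - 5.233*p^5 - 9.6385*p^4 + 46.061*p^3 + 15.7999*p^2 - 51.375*p + 16.8921)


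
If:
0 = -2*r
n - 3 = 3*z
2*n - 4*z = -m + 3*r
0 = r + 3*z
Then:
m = -6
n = 3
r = 0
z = 0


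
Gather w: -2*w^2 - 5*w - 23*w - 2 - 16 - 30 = -2*w^2 - 28*w - 48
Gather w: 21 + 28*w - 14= 28*w + 7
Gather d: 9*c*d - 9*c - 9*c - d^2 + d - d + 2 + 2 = 9*c*d - 18*c - d^2 + 4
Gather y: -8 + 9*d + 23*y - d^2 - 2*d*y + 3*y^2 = -d^2 + 9*d + 3*y^2 + y*(23 - 2*d) - 8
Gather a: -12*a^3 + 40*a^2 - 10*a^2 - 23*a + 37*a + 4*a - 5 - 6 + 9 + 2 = -12*a^3 + 30*a^2 + 18*a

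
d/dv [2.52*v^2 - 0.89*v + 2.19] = 5.04*v - 0.89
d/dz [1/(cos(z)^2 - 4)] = 2*sin(z)*cos(z)/(cos(z)^2 - 4)^2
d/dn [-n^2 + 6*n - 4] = 6 - 2*n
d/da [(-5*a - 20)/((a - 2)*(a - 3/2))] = 20*(a^2 + 8*a - 17)/(4*a^4 - 28*a^3 + 73*a^2 - 84*a + 36)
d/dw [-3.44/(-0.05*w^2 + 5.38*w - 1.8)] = (18.5072 - 0.344*w)/(0.05*w^2 - 5.38*w + 1.8)^2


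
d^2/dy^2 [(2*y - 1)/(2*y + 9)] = -80/(2*y + 9)^3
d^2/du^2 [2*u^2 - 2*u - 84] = 4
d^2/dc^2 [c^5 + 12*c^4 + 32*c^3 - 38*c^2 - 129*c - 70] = 20*c^3 + 144*c^2 + 192*c - 76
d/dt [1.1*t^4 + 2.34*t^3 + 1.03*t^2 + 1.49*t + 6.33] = 4.4*t^3 + 7.02*t^2 + 2.06*t + 1.49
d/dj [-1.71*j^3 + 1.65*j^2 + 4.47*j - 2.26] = -5.13*j^2 + 3.3*j + 4.47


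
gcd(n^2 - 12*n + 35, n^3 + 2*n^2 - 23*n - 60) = n - 5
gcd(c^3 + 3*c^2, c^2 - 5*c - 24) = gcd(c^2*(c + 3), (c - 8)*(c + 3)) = c + 3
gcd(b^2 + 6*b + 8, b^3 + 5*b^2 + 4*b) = b + 4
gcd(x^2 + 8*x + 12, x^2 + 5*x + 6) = x + 2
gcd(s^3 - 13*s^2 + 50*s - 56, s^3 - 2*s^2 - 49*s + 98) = s^2 - 9*s + 14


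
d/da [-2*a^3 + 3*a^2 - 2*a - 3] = -6*a^2 + 6*a - 2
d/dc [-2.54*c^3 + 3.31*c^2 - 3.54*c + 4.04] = -7.62*c^2 + 6.62*c - 3.54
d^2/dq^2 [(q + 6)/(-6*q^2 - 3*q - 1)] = 6*(-3*(q + 6)*(4*q + 1)^2 + (6*q + 13)*(6*q^2 + 3*q + 1))/(6*q^2 + 3*q + 1)^3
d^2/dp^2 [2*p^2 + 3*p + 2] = 4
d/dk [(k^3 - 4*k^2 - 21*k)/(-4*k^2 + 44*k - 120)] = (-k^4 + 22*k^3 - 155*k^2 + 240*k + 630)/(4*(k^4 - 22*k^3 + 181*k^2 - 660*k + 900))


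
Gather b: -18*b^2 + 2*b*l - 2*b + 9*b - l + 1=-18*b^2 + b*(2*l + 7) - l + 1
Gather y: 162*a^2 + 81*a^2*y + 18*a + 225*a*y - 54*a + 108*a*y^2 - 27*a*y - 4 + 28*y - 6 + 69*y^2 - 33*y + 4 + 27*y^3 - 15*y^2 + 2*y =162*a^2 - 36*a + 27*y^3 + y^2*(108*a + 54) + y*(81*a^2 + 198*a - 3) - 6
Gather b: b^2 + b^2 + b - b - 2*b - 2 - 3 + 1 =2*b^2 - 2*b - 4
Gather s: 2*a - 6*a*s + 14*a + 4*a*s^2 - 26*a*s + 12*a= 4*a*s^2 - 32*a*s + 28*a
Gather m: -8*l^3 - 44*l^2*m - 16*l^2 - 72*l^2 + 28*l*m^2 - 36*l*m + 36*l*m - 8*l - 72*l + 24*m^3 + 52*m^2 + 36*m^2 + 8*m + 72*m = -8*l^3 - 88*l^2 - 80*l + 24*m^3 + m^2*(28*l + 88) + m*(80 - 44*l^2)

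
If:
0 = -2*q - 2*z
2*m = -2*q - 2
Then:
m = z - 1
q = -z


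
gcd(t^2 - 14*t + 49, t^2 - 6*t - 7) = t - 7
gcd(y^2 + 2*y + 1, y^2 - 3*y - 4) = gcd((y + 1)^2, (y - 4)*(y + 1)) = y + 1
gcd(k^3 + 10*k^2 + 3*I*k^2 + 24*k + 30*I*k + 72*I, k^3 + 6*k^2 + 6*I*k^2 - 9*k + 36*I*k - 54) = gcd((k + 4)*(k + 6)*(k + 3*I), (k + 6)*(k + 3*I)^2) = k^2 + k*(6 + 3*I) + 18*I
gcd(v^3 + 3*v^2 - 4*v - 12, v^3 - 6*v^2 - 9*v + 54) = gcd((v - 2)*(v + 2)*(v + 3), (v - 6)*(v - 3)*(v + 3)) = v + 3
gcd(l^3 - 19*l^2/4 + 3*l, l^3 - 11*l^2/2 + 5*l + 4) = l - 4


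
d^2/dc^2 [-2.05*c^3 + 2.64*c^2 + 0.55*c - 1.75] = 5.28 - 12.3*c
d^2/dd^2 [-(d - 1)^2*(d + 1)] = 2 - 6*d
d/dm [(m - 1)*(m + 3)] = 2*m + 2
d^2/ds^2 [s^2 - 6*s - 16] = 2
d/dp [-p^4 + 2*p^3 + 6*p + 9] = -4*p^3 + 6*p^2 + 6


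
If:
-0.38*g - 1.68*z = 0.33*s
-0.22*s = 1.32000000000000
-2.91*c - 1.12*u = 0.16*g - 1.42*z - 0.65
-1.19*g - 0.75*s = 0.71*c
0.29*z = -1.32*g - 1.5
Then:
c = 8.80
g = -1.47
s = -6.00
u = -20.16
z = 1.51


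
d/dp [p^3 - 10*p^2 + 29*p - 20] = 3*p^2 - 20*p + 29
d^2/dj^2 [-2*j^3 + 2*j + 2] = -12*j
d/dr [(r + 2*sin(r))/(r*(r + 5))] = (r*(r + 5)*(2*cos(r) + 1) - r*(r + 2*sin(r)) - (r + 5)*(r + 2*sin(r)))/(r^2*(r + 5)^2)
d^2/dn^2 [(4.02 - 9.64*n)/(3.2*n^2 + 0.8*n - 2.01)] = (-(6.4*n + 0.8)*(9.64*n - 4.02)*(12.8*n + 1.6) + (185.088*n - 10.304)*(3.2*n^2 + 0.8*n - 2.01))/(3.2*n^2 + 0.8*n - 2.01)^3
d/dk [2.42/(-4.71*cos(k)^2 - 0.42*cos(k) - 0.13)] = -(22.7964*cos(k) + 1.0164)*sin(k)/(4.71*cos(k)^2 + 0.42*cos(k) + 0.13)^2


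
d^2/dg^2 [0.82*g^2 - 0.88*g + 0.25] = 1.64000000000000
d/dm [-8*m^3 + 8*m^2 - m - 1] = -24*m^2 + 16*m - 1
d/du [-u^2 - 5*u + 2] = -2*u - 5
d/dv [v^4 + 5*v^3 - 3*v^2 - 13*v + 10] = 4*v^3 + 15*v^2 - 6*v - 13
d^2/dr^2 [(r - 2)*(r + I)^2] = 6*r - 4 + 4*I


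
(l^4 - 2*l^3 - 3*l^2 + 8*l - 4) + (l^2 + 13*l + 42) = l^4 - 2*l^3 - 2*l^2 + 21*l + 38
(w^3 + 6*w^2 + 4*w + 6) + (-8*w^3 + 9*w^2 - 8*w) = -7*w^3 + 15*w^2 - 4*w + 6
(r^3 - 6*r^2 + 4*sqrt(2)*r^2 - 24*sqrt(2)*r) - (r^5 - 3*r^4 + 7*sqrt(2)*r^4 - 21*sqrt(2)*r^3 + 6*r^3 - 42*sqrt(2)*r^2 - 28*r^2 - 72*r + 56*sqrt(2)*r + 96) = -r^5 - 7*sqrt(2)*r^4 + 3*r^4 - 5*r^3 + 21*sqrt(2)*r^3 + 22*r^2 + 46*sqrt(2)*r^2 - 80*sqrt(2)*r + 72*r - 96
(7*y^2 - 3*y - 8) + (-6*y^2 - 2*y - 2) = y^2 - 5*y - 10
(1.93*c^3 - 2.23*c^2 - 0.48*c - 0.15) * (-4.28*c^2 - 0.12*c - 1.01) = -8.2604*c^5 + 9.3128*c^4 + 0.3727*c^3 + 2.9519*c^2 + 0.5028*c + 0.1515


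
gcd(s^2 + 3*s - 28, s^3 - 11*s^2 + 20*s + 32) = s - 4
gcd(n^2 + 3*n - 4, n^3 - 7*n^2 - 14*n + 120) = n + 4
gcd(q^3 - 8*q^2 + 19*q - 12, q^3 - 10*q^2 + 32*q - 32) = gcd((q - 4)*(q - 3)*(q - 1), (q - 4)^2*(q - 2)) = q - 4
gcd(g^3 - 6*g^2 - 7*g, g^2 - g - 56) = 1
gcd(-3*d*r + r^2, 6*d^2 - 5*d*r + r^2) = -3*d + r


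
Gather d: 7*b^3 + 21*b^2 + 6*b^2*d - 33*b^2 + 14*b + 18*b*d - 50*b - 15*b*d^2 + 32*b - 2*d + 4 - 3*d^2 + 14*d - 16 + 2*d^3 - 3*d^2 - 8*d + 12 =7*b^3 - 12*b^2 - 4*b + 2*d^3 + d^2*(-15*b - 6) + d*(6*b^2 + 18*b + 4)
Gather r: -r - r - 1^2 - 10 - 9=-2*r - 20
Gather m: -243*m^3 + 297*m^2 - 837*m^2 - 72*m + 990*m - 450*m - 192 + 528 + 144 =-243*m^3 - 540*m^2 + 468*m + 480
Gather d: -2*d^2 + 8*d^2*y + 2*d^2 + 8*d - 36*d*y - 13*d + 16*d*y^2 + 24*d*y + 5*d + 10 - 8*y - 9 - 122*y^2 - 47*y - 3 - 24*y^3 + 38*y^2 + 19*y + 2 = 8*d^2*y + d*(16*y^2 - 12*y) - 24*y^3 - 84*y^2 - 36*y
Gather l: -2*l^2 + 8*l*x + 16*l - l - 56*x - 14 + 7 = -2*l^2 + l*(8*x + 15) - 56*x - 7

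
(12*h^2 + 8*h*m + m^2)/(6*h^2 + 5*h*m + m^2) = (6*h + m)/(3*h + m)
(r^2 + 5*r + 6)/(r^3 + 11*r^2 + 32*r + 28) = (r + 3)/(r^2 + 9*r + 14)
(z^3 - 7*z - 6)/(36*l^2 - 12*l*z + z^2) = (z^3 - 7*z - 6)/(36*l^2 - 12*l*z + z^2)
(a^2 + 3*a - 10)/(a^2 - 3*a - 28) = (-a^2 - 3*a + 10)/(-a^2 + 3*a + 28)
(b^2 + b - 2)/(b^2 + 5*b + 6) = (b - 1)/(b + 3)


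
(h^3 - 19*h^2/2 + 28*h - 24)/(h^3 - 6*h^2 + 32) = (h - 3/2)/(h + 2)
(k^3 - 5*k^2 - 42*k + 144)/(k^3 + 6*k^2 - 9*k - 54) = (k - 8)/(k + 3)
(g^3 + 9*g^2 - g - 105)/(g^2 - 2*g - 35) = (g^2 + 4*g - 21)/(g - 7)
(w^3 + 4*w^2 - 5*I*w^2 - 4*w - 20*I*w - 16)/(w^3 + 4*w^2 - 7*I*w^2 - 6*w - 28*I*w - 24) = (w - 4*I)/(w - 6*I)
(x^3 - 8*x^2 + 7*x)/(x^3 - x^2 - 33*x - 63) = x*(x - 1)/(x^2 + 6*x + 9)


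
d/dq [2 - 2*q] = -2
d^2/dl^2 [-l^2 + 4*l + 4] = -2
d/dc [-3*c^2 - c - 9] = -6*c - 1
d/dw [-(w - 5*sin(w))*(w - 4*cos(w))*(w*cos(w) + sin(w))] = (w - 5*sin(w))*(w - 4*cos(w))*(w*sin(w) - 2*cos(w)) - (w - 5*sin(w))*(w*cos(w) + sin(w))*(4*sin(w) + 1) + (w - 4*cos(w))*(w*cos(w) + sin(w))*(5*cos(w) - 1)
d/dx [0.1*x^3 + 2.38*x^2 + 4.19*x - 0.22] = 0.3*x^2 + 4.76*x + 4.19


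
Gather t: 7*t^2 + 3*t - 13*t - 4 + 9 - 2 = 7*t^2 - 10*t + 3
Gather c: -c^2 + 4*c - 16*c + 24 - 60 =-c^2 - 12*c - 36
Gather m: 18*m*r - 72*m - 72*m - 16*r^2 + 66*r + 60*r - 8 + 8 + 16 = m*(18*r - 144) - 16*r^2 + 126*r + 16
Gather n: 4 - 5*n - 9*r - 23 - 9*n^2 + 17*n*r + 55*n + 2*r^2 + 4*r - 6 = -9*n^2 + n*(17*r + 50) + 2*r^2 - 5*r - 25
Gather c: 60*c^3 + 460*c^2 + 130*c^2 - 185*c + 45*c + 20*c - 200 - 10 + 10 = 60*c^3 + 590*c^2 - 120*c - 200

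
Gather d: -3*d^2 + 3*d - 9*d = -3*d^2 - 6*d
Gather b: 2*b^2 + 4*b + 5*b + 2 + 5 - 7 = 2*b^2 + 9*b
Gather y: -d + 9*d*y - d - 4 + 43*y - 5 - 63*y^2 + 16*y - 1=-2*d - 63*y^2 + y*(9*d + 59) - 10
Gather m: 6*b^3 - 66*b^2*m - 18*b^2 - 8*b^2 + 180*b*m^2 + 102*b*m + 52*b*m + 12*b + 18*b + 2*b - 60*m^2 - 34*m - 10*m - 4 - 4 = 6*b^3 - 26*b^2 + 32*b + m^2*(180*b - 60) + m*(-66*b^2 + 154*b - 44) - 8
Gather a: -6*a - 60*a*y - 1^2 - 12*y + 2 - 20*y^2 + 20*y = a*(-60*y - 6) - 20*y^2 + 8*y + 1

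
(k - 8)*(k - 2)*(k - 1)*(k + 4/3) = k^4 - 29*k^3/3 + 34*k^2/3 + 56*k/3 - 64/3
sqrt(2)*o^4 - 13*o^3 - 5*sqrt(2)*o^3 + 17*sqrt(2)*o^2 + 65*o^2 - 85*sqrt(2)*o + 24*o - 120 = (o - 5)*(o - 4*sqrt(2))*(o - 3*sqrt(2))*(sqrt(2)*o + 1)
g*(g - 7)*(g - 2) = g^3 - 9*g^2 + 14*g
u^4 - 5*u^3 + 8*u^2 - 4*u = u*(u - 2)^2*(u - 1)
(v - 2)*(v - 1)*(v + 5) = v^3 + 2*v^2 - 13*v + 10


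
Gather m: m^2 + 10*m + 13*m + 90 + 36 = m^2 + 23*m + 126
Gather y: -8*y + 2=2 - 8*y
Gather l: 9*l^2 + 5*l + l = 9*l^2 + 6*l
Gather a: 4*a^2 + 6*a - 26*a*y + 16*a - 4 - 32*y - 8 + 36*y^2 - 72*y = 4*a^2 + a*(22 - 26*y) + 36*y^2 - 104*y - 12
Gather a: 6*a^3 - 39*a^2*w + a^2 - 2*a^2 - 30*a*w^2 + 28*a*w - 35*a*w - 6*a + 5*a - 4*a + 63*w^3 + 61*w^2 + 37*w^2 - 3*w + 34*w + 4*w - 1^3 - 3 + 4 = 6*a^3 + a^2*(-39*w - 1) + a*(-30*w^2 - 7*w - 5) + 63*w^3 + 98*w^2 + 35*w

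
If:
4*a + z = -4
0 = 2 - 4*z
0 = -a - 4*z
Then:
No Solution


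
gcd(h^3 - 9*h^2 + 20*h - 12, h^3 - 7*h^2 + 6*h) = h^2 - 7*h + 6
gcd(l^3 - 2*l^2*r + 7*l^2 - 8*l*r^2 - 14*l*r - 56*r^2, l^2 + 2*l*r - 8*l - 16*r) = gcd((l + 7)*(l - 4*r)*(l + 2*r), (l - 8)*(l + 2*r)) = l + 2*r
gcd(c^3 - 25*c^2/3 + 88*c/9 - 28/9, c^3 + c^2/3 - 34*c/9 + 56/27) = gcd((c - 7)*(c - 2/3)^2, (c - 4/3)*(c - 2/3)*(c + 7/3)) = c - 2/3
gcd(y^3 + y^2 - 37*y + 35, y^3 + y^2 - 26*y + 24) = y - 1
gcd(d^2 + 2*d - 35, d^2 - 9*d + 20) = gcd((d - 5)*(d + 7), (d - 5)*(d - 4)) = d - 5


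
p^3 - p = p*(p - 1)*(p + 1)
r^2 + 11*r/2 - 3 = (r - 1/2)*(r + 6)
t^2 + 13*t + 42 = (t + 6)*(t + 7)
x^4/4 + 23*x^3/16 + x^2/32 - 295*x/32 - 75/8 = (x/4 + 1)*(x - 5/2)*(x + 5/4)*(x + 3)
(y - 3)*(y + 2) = y^2 - y - 6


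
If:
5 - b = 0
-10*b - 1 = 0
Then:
No Solution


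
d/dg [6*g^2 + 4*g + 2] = 12*g + 4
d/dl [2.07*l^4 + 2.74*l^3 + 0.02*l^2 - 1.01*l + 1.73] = 8.28*l^3 + 8.22*l^2 + 0.04*l - 1.01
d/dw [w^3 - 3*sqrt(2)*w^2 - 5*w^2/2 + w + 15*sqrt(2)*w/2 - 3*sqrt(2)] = 3*w^2 - 6*sqrt(2)*w - 5*w + 1 + 15*sqrt(2)/2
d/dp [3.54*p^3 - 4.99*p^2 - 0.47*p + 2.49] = 10.62*p^2 - 9.98*p - 0.47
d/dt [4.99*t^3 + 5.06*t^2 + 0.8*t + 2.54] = 14.97*t^2 + 10.12*t + 0.8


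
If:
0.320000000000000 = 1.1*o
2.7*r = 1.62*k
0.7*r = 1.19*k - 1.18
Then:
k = 1.53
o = 0.29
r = 0.92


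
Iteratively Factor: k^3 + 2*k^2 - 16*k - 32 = (k - 4)*(k^2 + 6*k + 8) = (k - 4)*(k + 4)*(k + 2)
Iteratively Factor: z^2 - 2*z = (z - 2)*(z)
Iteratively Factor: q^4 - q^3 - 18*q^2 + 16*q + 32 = (q + 1)*(q^3 - 2*q^2 - 16*q + 32) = (q - 2)*(q + 1)*(q^2 - 16) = (q - 2)*(q + 1)*(q + 4)*(q - 4)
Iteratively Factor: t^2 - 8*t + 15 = (t - 3)*(t - 5)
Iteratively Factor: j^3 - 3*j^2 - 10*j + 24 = (j - 2)*(j^2 - j - 12) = (j - 4)*(j - 2)*(j + 3)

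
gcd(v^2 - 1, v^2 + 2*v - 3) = v - 1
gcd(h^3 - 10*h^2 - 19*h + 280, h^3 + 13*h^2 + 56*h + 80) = h + 5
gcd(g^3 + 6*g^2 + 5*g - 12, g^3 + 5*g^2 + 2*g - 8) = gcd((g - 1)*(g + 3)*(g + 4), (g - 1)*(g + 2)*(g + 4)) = g^2 + 3*g - 4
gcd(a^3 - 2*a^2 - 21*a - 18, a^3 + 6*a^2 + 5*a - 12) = a + 3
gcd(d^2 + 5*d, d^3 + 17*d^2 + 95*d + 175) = d + 5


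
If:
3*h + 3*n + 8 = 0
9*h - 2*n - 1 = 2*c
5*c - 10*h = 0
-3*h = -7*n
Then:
No Solution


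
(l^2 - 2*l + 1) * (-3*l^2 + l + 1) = -3*l^4 + 7*l^3 - 4*l^2 - l + 1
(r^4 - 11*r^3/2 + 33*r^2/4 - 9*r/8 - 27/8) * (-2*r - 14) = -2*r^5 - 3*r^4 + 121*r^3/2 - 453*r^2/4 + 45*r/2 + 189/4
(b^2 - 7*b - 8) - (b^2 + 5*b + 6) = -12*b - 14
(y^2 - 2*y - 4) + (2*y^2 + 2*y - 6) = 3*y^2 - 10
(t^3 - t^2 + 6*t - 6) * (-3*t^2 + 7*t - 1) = -3*t^5 + 10*t^4 - 26*t^3 + 61*t^2 - 48*t + 6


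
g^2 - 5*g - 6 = (g - 6)*(g + 1)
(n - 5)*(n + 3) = n^2 - 2*n - 15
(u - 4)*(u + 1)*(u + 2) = u^3 - u^2 - 10*u - 8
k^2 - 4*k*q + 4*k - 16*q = (k + 4)*(k - 4*q)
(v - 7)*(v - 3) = v^2 - 10*v + 21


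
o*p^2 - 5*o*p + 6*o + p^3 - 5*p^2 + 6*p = (o + p)*(p - 3)*(p - 2)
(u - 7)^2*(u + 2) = u^3 - 12*u^2 + 21*u + 98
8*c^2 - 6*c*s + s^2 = (-4*c + s)*(-2*c + s)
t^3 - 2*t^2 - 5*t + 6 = (t - 3)*(t - 1)*(t + 2)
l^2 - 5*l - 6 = (l - 6)*(l + 1)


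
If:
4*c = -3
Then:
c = -3/4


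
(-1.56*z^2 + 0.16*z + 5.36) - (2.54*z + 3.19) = -1.56*z^2 - 2.38*z + 2.17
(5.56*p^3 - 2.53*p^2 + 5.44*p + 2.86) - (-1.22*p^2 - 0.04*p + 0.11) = 5.56*p^3 - 1.31*p^2 + 5.48*p + 2.75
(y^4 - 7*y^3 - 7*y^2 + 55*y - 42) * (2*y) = 2*y^5 - 14*y^4 - 14*y^3 + 110*y^2 - 84*y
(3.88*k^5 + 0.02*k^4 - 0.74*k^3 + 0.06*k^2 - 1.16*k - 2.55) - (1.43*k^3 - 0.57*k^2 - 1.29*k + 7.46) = 3.88*k^5 + 0.02*k^4 - 2.17*k^3 + 0.63*k^2 + 0.13*k - 10.01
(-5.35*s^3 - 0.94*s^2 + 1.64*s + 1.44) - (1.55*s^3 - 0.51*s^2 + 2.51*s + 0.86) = -6.9*s^3 - 0.43*s^2 - 0.87*s + 0.58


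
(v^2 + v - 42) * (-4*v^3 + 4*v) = -4*v^5 - 4*v^4 + 172*v^3 + 4*v^2 - 168*v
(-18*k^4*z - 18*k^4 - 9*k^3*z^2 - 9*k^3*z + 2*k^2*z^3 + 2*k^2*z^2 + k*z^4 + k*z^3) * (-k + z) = 18*k^5*z + 18*k^5 - 9*k^4*z^2 - 9*k^4*z - 11*k^3*z^3 - 11*k^3*z^2 + k^2*z^4 + k^2*z^3 + k*z^5 + k*z^4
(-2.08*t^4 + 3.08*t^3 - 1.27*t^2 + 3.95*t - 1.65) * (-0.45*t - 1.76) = 0.936*t^5 + 2.2748*t^4 - 4.8493*t^3 + 0.4577*t^2 - 6.2095*t + 2.904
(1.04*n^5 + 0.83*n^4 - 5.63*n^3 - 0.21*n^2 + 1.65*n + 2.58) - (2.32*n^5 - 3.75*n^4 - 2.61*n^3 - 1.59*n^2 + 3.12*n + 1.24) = -1.28*n^5 + 4.58*n^4 - 3.02*n^3 + 1.38*n^2 - 1.47*n + 1.34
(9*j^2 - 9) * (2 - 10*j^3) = -90*j^5 + 90*j^3 + 18*j^2 - 18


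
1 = 1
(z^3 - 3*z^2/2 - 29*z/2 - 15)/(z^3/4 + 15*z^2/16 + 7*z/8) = 8*(2*z^2 - 7*z - 15)/(z*(4*z + 7))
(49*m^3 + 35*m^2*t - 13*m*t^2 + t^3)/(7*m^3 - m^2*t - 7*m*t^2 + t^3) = (-7*m + t)/(-m + t)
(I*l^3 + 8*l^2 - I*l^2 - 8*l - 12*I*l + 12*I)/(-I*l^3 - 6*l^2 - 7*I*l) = (-l^3 + l^2*(1 + 8*I) + 4*l*(3 - 2*I) - 12)/(l*(l^2 - 6*I*l + 7))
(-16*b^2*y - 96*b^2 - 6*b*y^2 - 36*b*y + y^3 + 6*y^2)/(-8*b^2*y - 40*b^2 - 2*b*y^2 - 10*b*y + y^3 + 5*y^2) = (-8*b*y - 48*b + y^2 + 6*y)/(-4*b*y - 20*b + y^2 + 5*y)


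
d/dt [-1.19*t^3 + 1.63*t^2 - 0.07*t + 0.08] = -3.57*t^2 + 3.26*t - 0.07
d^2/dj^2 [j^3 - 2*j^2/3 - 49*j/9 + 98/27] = 6*j - 4/3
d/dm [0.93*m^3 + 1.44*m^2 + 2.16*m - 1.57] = 2.79*m^2 + 2.88*m + 2.16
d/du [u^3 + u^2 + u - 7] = 3*u^2 + 2*u + 1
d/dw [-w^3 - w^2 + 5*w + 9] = -3*w^2 - 2*w + 5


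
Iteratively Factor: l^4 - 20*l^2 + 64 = (l - 2)*(l^3 + 2*l^2 - 16*l - 32) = (l - 2)*(l + 4)*(l^2 - 2*l - 8) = (l - 4)*(l - 2)*(l + 4)*(l + 2)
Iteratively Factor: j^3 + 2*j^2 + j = (j + 1)*(j^2 + j) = (j + 1)^2*(j)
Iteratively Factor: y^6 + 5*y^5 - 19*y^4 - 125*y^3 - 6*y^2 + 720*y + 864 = (y - 3)*(y^5 + 8*y^4 + 5*y^3 - 110*y^2 - 336*y - 288) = (y - 3)*(y + 3)*(y^4 + 5*y^3 - 10*y^2 - 80*y - 96) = (y - 3)*(y + 3)^2*(y^3 + 2*y^2 - 16*y - 32) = (y - 3)*(y + 2)*(y + 3)^2*(y^2 - 16) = (y - 4)*(y - 3)*(y + 2)*(y + 3)^2*(y + 4)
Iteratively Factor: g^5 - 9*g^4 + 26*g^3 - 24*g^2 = (g - 3)*(g^4 - 6*g^3 + 8*g^2) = (g - 4)*(g - 3)*(g^3 - 2*g^2) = g*(g - 4)*(g - 3)*(g^2 - 2*g) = g^2*(g - 4)*(g - 3)*(g - 2)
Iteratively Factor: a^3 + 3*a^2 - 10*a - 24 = (a + 2)*(a^2 + a - 12) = (a - 3)*(a + 2)*(a + 4)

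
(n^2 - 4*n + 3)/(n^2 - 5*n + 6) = (n - 1)/(n - 2)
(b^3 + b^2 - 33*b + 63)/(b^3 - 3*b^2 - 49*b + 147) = (b - 3)/(b - 7)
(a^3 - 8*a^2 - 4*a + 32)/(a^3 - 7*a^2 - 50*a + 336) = (a^2 - 4)/(a^2 + a - 42)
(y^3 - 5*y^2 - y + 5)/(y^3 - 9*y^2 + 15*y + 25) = (y - 1)/(y - 5)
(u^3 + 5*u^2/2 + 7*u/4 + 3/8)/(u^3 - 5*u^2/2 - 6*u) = (u^2 + u + 1/4)/(u*(u - 4))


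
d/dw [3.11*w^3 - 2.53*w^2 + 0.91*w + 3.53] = 9.33*w^2 - 5.06*w + 0.91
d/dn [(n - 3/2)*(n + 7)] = 2*n + 11/2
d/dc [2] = 0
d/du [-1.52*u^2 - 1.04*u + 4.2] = -3.04*u - 1.04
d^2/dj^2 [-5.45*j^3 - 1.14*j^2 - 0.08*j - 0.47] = -32.7*j - 2.28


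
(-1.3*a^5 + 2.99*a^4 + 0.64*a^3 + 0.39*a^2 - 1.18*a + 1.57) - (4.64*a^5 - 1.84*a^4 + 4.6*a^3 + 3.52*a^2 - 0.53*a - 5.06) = -5.94*a^5 + 4.83*a^4 - 3.96*a^3 - 3.13*a^2 - 0.65*a + 6.63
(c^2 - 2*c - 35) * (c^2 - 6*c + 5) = c^4 - 8*c^3 - 18*c^2 + 200*c - 175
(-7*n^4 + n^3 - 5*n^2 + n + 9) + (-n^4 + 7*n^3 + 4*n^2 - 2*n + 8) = -8*n^4 + 8*n^3 - n^2 - n + 17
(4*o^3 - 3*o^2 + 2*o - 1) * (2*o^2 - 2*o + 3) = 8*o^5 - 14*o^4 + 22*o^3 - 15*o^2 + 8*o - 3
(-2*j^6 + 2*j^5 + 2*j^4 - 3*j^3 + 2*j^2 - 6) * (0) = 0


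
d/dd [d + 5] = 1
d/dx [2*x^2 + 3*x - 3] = 4*x + 3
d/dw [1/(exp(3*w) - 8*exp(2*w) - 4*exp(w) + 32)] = (-3*exp(2*w) + 16*exp(w) + 4)*exp(w)/(exp(3*w) - 8*exp(2*w) - 4*exp(w) + 32)^2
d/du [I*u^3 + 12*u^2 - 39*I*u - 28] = 3*I*u^2 + 24*u - 39*I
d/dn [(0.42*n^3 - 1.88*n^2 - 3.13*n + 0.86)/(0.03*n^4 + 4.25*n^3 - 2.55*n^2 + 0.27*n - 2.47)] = (-0.0126*n^6 + 0.112800000000001*n^5 + 7.2007*n^4 + 26.7286*n^3 - 22.5663*n^2 + 13.6732*n + 7.4989)/(0.0009*n^8 + 0.255*n^7 + 17.9095*n^6 - 21.6588*n^5 + 8.6493*n^4 - 22.372*n^3 + 12.6699*n^2 - 1.3338*n + 6.1009)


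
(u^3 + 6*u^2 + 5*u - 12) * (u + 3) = u^4 + 9*u^3 + 23*u^2 + 3*u - 36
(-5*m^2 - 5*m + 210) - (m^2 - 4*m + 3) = -6*m^2 - m + 207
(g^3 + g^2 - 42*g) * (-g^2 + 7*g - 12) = -g^5 + 6*g^4 + 37*g^3 - 306*g^2 + 504*g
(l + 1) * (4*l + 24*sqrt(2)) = 4*l^2 + 4*l + 24*sqrt(2)*l + 24*sqrt(2)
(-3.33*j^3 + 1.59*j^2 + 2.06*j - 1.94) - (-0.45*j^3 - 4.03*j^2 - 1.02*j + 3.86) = -2.88*j^3 + 5.62*j^2 + 3.08*j - 5.8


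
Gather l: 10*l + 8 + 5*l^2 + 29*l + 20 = 5*l^2 + 39*l + 28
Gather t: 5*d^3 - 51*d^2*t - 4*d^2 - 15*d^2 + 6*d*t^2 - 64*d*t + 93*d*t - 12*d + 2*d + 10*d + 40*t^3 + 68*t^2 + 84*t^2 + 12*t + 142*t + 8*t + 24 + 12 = 5*d^3 - 19*d^2 + 40*t^3 + t^2*(6*d + 152) + t*(-51*d^2 + 29*d + 162) + 36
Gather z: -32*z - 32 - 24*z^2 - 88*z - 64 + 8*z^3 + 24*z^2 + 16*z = 8*z^3 - 104*z - 96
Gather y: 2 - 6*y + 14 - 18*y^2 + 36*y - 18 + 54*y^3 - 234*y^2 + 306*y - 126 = 54*y^3 - 252*y^2 + 336*y - 128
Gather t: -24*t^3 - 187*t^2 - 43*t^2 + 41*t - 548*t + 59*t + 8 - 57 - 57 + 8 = -24*t^3 - 230*t^2 - 448*t - 98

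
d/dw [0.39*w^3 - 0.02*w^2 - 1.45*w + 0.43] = 1.17*w^2 - 0.04*w - 1.45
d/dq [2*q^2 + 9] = 4*q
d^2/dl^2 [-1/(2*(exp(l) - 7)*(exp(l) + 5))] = (-2*exp(3*l) + 3*exp(2*l) - 72*exp(l) + 35)*exp(l)/(exp(6*l) - 6*exp(5*l) - 93*exp(4*l) + 412*exp(3*l) + 3255*exp(2*l) - 7350*exp(l) - 42875)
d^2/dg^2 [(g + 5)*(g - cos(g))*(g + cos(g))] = 2*g*cos(2*g) + 6*g + 2*sin(2*g) + 10*cos(2*g) + 10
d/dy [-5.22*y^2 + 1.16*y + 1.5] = 1.16 - 10.44*y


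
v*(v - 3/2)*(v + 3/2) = v^3 - 9*v/4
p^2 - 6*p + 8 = (p - 4)*(p - 2)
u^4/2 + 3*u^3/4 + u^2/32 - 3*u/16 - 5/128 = (u/2 + 1/4)*(u - 1/2)*(u + 1/4)*(u + 5/4)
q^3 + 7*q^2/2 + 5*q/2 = q*(q + 1)*(q + 5/2)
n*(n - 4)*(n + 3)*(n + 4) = n^4 + 3*n^3 - 16*n^2 - 48*n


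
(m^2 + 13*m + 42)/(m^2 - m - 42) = (m + 7)/(m - 7)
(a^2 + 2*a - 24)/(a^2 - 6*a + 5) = (a^2 + 2*a - 24)/(a^2 - 6*a + 5)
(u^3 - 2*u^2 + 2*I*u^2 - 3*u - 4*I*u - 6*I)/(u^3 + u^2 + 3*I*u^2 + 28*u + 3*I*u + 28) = (u^2 + u*(-3 + 2*I) - 6*I)/(u^2 + 3*I*u + 28)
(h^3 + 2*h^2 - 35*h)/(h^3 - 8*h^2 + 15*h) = (h + 7)/(h - 3)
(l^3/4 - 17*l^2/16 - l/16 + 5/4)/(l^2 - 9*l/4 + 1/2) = (4*l^3 - 17*l^2 - l + 20)/(4*(4*l^2 - 9*l + 2))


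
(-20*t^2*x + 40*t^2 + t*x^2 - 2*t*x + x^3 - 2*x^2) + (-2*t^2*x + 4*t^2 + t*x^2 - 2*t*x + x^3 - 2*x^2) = -22*t^2*x + 44*t^2 + 2*t*x^2 - 4*t*x + 2*x^3 - 4*x^2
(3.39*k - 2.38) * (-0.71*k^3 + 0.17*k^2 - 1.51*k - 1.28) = -2.4069*k^4 + 2.2661*k^3 - 5.5235*k^2 - 0.7454*k + 3.0464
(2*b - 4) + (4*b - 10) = 6*b - 14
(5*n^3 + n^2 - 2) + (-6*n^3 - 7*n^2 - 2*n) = -n^3 - 6*n^2 - 2*n - 2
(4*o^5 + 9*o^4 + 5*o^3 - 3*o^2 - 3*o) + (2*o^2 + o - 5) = 4*o^5 + 9*o^4 + 5*o^3 - o^2 - 2*o - 5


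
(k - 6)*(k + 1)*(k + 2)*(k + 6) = k^4 + 3*k^3 - 34*k^2 - 108*k - 72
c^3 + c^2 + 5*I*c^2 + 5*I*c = c*(c + 1)*(c + 5*I)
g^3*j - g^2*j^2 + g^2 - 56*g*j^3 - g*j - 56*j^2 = (g - 8*j)*(g + 7*j)*(g*j + 1)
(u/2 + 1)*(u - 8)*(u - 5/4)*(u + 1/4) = u^4/2 - 7*u^3/2 - 165*u^2/32 + 143*u/16 + 5/2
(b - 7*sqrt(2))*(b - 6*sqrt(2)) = b^2 - 13*sqrt(2)*b + 84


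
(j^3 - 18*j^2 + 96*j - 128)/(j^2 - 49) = (j^3 - 18*j^2 + 96*j - 128)/(j^2 - 49)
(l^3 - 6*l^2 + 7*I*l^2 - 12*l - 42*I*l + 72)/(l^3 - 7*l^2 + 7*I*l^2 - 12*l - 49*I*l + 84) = (l - 6)/(l - 7)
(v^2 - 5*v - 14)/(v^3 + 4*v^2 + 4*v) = (v - 7)/(v*(v + 2))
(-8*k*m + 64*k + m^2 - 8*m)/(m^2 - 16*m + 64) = (-8*k + m)/(m - 8)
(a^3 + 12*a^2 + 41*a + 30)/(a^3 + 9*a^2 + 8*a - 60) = (a + 1)/(a - 2)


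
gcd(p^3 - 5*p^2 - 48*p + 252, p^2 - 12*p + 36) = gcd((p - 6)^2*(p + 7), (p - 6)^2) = p^2 - 12*p + 36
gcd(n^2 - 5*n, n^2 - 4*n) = n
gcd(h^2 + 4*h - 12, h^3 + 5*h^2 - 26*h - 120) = h + 6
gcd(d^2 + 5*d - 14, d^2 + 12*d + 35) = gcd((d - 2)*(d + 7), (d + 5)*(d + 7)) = d + 7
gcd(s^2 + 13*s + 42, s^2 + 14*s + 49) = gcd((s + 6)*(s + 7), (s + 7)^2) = s + 7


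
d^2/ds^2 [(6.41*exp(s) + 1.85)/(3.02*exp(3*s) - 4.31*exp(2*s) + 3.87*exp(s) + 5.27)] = (233.847056*exp(6*s) - 98.446866*exp(5*s) - 445.471805*exp(4*s) - 1038.606885*exp(3*s) + 516.005157*exp(2*s) + 65.057336*exp(s) + 140.293724)*exp(s)/(27.543608*exp(9*s) - 117.926772*exp(8*s) + 274.18731*exp(7*s) - 238.105631*exp(6*s) - 60.2130089999999*exp(5*s) + 469.592412*exp(4*s) - 217.829037*exp(3*s) - 122.318808*exp(2*s) + 322.443369*exp(s) + 146.363183)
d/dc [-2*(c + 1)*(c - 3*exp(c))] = 6*c*exp(c) - 4*c + 12*exp(c) - 2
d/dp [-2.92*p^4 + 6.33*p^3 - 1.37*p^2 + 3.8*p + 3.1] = -11.68*p^3 + 18.99*p^2 - 2.74*p + 3.8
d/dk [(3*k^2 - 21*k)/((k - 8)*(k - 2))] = 3*(-3*k^2 + 32*k - 112)/(k^4 - 20*k^3 + 132*k^2 - 320*k + 256)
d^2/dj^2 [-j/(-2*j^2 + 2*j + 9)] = 4*(-2*j*(2*j - 1)^2 + (1 - 3*j)*(-2*j^2 + 2*j + 9))/(-2*j^2 + 2*j + 9)^3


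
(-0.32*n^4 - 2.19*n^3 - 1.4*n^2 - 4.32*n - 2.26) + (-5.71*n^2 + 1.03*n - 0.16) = -0.32*n^4 - 2.19*n^3 - 7.11*n^2 - 3.29*n - 2.42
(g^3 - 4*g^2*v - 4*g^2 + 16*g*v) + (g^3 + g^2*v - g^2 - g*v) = 2*g^3 - 3*g^2*v - 5*g^2 + 15*g*v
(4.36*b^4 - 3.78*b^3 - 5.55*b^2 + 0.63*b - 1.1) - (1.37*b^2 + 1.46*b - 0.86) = 4.36*b^4 - 3.78*b^3 - 6.92*b^2 - 0.83*b - 0.24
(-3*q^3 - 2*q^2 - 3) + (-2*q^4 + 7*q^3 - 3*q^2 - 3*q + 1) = -2*q^4 + 4*q^3 - 5*q^2 - 3*q - 2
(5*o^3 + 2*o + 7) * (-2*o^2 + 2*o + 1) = -10*o^5 + 10*o^4 + o^3 - 10*o^2 + 16*o + 7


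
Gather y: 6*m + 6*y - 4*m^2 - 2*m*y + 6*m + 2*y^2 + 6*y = -4*m^2 + 12*m + 2*y^2 + y*(12 - 2*m)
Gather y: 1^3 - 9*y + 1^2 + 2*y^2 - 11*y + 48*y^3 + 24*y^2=48*y^3 + 26*y^2 - 20*y + 2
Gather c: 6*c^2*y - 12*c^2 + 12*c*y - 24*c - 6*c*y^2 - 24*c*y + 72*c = c^2*(6*y - 12) + c*(-6*y^2 - 12*y + 48)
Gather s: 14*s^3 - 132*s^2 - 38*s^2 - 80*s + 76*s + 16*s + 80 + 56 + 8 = 14*s^3 - 170*s^2 + 12*s + 144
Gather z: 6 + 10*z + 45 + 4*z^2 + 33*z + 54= 4*z^2 + 43*z + 105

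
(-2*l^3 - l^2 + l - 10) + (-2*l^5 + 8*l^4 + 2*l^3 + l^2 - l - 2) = -2*l^5 + 8*l^4 - 12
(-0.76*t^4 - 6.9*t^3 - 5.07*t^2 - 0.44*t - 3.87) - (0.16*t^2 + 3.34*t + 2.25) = -0.76*t^4 - 6.9*t^3 - 5.23*t^2 - 3.78*t - 6.12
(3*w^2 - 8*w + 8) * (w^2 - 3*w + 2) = 3*w^4 - 17*w^3 + 38*w^2 - 40*w + 16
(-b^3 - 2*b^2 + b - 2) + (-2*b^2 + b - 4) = -b^3 - 4*b^2 + 2*b - 6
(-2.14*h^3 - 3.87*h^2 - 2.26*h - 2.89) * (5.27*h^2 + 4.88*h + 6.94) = -11.2778*h^5 - 30.8381*h^4 - 45.6474*h^3 - 53.1169*h^2 - 29.7876*h - 20.0566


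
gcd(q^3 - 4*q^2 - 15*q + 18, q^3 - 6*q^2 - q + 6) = q^2 - 7*q + 6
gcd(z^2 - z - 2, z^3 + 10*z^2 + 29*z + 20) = z + 1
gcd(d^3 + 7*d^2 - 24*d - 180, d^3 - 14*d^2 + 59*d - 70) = d - 5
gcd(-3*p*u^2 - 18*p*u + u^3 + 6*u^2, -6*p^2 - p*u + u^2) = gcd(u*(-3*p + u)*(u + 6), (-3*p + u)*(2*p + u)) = 3*p - u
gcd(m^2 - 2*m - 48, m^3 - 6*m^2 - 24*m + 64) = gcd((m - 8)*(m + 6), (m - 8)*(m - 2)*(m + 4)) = m - 8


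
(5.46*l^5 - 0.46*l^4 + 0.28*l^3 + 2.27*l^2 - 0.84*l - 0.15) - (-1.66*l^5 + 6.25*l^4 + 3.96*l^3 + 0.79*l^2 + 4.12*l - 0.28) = 7.12*l^5 - 6.71*l^4 - 3.68*l^3 + 1.48*l^2 - 4.96*l + 0.13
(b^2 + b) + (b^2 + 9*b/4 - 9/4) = 2*b^2 + 13*b/4 - 9/4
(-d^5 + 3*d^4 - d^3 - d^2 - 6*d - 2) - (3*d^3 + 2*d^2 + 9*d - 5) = -d^5 + 3*d^4 - 4*d^3 - 3*d^2 - 15*d + 3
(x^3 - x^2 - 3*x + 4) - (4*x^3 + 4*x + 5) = -3*x^3 - x^2 - 7*x - 1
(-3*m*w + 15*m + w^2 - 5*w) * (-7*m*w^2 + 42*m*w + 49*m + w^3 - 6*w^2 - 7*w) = 21*m^2*w^3 - 231*m^2*w^2 + 483*m^2*w + 735*m^2 - 10*m*w^4 + 110*m*w^3 - 230*m*w^2 - 350*m*w + w^5 - 11*w^4 + 23*w^3 + 35*w^2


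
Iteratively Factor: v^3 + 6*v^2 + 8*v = (v + 4)*(v^2 + 2*v) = (v + 2)*(v + 4)*(v)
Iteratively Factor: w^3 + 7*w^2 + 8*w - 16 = (w + 4)*(w^2 + 3*w - 4) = (w - 1)*(w + 4)*(w + 4)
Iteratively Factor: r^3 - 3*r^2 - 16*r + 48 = (r + 4)*(r^2 - 7*r + 12) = (r - 4)*(r + 4)*(r - 3)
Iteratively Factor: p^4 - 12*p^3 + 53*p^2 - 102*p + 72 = (p - 3)*(p^3 - 9*p^2 + 26*p - 24) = (p - 3)^2*(p^2 - 6*p + 8) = (p - 3)^2*(p - 2)*(p - 4)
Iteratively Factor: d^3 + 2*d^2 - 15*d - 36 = (d + 3)*(d^2 - d - 12) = (d + 3)^2*(d - 4)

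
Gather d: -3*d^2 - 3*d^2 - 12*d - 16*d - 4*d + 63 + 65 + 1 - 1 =-6*d^2 - 32*d + 128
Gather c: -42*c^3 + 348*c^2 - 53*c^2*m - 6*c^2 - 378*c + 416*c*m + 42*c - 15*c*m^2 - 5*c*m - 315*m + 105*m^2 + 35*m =-42*c^3 + c^2*(342 - 53*m) + c*(-15*m^2 + 411*m - 336) + 105*m^2 - 280*m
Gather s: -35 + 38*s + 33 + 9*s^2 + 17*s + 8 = 9*s^2 + 55*s + 6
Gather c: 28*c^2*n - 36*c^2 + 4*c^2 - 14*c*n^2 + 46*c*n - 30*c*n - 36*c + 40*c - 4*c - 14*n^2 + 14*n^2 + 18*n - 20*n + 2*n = c^2*(28*n - 32) + c*(-14*n^2 + 16*n)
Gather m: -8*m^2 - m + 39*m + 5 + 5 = -8*m^2 + 38*m + 10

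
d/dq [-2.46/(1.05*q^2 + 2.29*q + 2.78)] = (5.166*q + 5.6334)/(1.05*q^2 + 2.29*q + 2.78)^2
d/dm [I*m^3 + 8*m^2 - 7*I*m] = 3*I*m^2 + 16*m - 7*I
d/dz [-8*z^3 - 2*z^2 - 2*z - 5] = -24*z^2 - 4*z - 2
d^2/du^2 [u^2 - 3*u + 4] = 2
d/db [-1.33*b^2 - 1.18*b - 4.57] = -2.66*b - 1.18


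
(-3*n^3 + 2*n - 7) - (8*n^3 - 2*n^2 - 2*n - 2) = -11*n^3 + 2*n^2 + 4*n - 5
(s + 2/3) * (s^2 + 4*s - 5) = s^3 + 14*s^2/3 - 7*s/3 - 10/3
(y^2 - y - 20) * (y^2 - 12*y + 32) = y^4 - 13*y^3 + 24*y^2 + 208*y - 640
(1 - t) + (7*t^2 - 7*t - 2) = 7*t^2 - 8*t - 1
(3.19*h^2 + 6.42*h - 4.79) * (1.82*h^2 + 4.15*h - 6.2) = 5.8058*h^4 + 24.9229*h^3 - 1.8528*h^2 - 59.6825*h + 29.698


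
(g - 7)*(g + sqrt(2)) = g^2 - 7*g + sqrt(2)*g - 7*sqrt(2)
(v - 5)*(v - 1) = v^2 - 6*v + 5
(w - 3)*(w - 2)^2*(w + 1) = w^4 - 6*w^3 + 9*w^2 + 4*w - 12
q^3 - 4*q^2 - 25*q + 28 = (q - 7)*(q - 1)*(q + 4)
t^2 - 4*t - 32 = (t - 8)*(t + 4)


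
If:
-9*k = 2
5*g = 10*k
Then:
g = -4/9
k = -2/9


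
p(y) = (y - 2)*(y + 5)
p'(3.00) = 9.00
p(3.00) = 8.00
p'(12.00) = 27.00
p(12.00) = 170.00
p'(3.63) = 10.26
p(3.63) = 14.07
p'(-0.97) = 1.06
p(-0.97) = -11.97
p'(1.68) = 6.36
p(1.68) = -2.14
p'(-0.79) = 1.42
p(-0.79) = -11.75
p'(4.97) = 12.94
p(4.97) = 29.61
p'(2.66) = 8.32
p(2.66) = 5.06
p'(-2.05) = -1.10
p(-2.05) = -11.95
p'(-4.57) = -6.14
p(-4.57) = -2.83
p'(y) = 2*y + 3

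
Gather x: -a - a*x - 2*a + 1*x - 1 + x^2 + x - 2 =-3*a + x^2 + x*(2 - a) - 3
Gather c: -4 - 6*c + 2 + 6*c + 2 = 0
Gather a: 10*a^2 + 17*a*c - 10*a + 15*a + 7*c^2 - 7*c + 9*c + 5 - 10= 10*a^2 + a*(17*c + 5) + 7*c^2 + 2*c - 5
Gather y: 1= 1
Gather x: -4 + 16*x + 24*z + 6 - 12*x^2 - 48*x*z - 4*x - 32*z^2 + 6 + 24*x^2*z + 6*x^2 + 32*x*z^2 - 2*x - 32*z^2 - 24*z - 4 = x^2*(24*z - 6) + x*(32*z^2 - 48*z + 10) - 64*z^2 + 4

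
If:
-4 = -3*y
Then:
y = 4/3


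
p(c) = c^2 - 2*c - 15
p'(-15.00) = -32.00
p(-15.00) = 240.00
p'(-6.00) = -14.00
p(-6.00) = 33.00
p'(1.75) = 1.50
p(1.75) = -15.44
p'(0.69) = -0.62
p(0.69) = -15.90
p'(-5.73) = -13.46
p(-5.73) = 29.29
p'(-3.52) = -9.04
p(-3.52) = 4.43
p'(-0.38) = -2.76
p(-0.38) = -14.10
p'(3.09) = 4.18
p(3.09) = -11.63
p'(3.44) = 4.88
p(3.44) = -10.05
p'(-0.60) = -3.20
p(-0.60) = -13.44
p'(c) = 2*c - 2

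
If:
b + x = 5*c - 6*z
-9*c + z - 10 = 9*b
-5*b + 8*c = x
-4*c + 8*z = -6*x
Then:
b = -1200/1703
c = -740/1703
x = 80/1703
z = -430/1703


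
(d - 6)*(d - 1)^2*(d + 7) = d^4 - d^3 - 43*d^2 + 85*d - 42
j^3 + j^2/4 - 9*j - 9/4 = (j - 3)*(j + 1/4)*(j + 3)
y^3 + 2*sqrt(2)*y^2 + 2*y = y*(y + sqrt(2))^2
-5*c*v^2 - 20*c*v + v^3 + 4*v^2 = v*(-5*c + v)*(v + 4)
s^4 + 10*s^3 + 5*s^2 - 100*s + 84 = (s - 2)*(s - 1)*(s + 6)*(s + 7)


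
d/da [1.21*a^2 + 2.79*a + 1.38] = 2.42*a + 2.79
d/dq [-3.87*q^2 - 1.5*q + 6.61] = -7.74*q - 1.5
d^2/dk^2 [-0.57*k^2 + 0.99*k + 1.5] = -1.14000000000000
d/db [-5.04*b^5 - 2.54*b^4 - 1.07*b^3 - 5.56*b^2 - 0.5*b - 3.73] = -25.2*b^4 - 10.16*b^3 - 3.21*b^2 - 11.12*b - 0.5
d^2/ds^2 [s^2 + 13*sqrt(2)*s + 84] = 2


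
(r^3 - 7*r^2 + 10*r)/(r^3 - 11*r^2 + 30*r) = (r - 2)/(r - 6)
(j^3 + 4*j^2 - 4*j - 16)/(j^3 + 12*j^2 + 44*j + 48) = (j - 2)/(j + 6)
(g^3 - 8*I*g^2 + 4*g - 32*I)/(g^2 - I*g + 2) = (g^2 - 6*I*g + 16)/(g + I)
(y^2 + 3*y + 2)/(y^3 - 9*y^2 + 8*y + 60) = (y + 1)/(y^2 - 11*y + 30)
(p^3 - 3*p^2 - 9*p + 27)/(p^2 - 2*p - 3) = (p^2 - 9)/(p + 1)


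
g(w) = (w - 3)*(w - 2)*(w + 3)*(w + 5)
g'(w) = (w - 3)*(w - 2)*(w + 3) + (w - 3)*(w - 2)*(w + 5) + (w - 3)*(w + 3)*(w + 5) + (w - 2)*(w + 3)*(w + 5)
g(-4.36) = -40.74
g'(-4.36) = -21.76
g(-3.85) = -39.17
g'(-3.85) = 24.44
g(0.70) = 63.06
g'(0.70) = -47.82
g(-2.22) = 47.77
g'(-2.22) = 57.95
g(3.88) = 101.07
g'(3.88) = 194.69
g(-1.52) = 81.94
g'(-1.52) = 37.51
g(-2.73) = 16.61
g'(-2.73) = 62.43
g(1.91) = 3.33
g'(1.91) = -38.88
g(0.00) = 90.00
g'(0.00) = -27.00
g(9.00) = 7056.00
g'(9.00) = 3276.00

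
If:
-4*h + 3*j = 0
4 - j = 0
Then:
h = 3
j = 4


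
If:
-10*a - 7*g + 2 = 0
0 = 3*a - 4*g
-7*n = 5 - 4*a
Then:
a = 8/61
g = 6/61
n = -39/61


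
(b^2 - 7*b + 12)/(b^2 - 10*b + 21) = (b - 4)/(b - 7)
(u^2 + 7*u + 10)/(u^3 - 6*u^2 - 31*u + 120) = (u + 2)/(u^2 - 11*u + 24)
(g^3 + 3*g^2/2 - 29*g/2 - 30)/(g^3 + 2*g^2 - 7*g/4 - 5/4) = 2*(g^2 - g - 12)/(2*g^2 - g - 1)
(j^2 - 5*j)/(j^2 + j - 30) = j/(j + 6)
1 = 1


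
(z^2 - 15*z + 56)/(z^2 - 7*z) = (z - 8)/z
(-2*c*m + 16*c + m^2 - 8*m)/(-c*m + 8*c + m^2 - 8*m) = (2*c - m)/(c - m)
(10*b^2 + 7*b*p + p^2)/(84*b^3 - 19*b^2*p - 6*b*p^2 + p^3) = (10*b^2 + 7*b*p + p^2)/(84*b^3 - 19*b^2*p - 6*b*p^2 + p^3)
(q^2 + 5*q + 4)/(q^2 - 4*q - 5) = (q + 4)/(q - 5)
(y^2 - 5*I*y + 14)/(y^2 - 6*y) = (y^2 - 5*I*y + 14)/(y*(y - 6))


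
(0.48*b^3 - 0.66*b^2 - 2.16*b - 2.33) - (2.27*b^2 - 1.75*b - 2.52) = 0.48*b^3 - 2.93*b^2 - 0.41*b + 0.19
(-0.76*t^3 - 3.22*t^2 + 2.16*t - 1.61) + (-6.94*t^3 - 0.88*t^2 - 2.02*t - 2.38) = -7.7*t^3 - 4.1*t^2 + 0.14*t - 3.99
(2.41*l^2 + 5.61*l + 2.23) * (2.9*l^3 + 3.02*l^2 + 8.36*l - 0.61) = 6.989*l^5 + 23.5472*l^4 + 43.5568*l^3 + 52.1641*l^2 + 15.2207*l - 1.3603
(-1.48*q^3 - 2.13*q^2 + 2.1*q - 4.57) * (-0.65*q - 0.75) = 0.962*q^4 + 2.4945*q^3 + 0.2325*q^2 + 1.3955*q + 3.4275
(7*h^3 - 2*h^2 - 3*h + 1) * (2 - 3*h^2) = -21*h^5 + 6*h^4 + 23*h^3 - 7*h^2 - 6*h + 2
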